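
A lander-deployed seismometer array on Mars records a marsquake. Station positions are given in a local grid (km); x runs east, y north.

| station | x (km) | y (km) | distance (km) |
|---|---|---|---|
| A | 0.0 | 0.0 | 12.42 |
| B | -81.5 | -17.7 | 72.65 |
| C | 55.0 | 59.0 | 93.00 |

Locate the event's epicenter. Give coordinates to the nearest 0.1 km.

x ≈ -9.5 km, y ≈ -8.0 km

Circle about each station: x² + y² = 12.42²; (x + 81.5)² + (y + 17.7)² = 72.65²; (x − 55.0)² + (y − 59.0)² = 93.00².
Subtracting the A equation from the B and C equations removes the quadratic terms:
-163.0 x − 35.4 y = 1831.77
110.0 x + 118.0 y = -1988.74
Solving the 2×2 system: x ≈ -9.5, y ≈ -8.0 km.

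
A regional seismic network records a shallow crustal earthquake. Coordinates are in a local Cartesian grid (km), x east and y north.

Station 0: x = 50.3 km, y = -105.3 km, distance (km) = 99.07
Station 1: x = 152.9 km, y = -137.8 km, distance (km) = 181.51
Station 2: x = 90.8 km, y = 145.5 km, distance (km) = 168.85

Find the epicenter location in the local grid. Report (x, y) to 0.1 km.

Circle about each station: (x − 50.3)² + (y + 105.3)² = 99.07²; (x − 152.9)² + (y + 137.8)² = 181.51²; (x − 90.8)² + (y − 145.5)² = 168.85².
Subtracting pairs of circle equations eliminates x²+y² and gives linear equations (the radical axes):
205.2 x − 65.0 y = 5618.05
81.0 x + 501.6 y = -2898.75
Solving the 2×2 system: x ≈ 24.3, y ≈ -9.7 km.

x ≈ 24.3 km, y ≈ -9.7 km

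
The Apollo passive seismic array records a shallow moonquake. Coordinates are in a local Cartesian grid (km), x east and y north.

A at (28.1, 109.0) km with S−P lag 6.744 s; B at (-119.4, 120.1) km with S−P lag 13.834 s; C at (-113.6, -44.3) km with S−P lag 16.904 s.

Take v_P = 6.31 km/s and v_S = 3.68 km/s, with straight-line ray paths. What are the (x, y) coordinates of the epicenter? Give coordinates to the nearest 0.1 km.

Distance from S−P lag: d = Δt · v_P v_S / (v_P − v_S) = Δt · (6.31·3.68)/(6.31−3.68) ≈ 8.8292·Δt.
So d_A = 59.54, d_B = 122.14, d_C = 149.25 km.
Circle about each station: (x − 28.1)² + (y − 109.0)² = 59.54²; (x + 119.4)² + (y − 120.1)² = 122.14²; (x + 113.6)² + (y + 44.3)² = 149.25².
Subtracting the A equation from the B and C equations removes the quadratic terms:
-295.0 x + 22.2 y = 4636.59
-283.4 x − 306.6 y = -16533.71
Solving the 2×2 system: x ≈ -10.9, y ≈ 64.0 km.
Check against A (with the unrounded x, y): √((x − 28.1)²+(y − 109.0)²) = 59.55 ≈ 59.54 km. ✓

(-10.9, 64.0)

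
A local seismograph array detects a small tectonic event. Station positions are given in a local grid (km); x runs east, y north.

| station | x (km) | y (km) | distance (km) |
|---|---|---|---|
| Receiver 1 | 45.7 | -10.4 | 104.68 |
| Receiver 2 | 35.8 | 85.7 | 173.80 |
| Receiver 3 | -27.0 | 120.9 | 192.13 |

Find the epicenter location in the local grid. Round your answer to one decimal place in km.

-39.8 km east, -70.8 km north

Circle about each station: (x − 45.7)² + (y + 10.4)² = 104.68²; (x − 35.8)² + (y − 85.7)² = 173.80²; (x + 27.0)² + (y − 120.9)² = 192.13².
Subtracting the Receiver 1 equation from the Receiver 2 and Receiver 3 equations removes the quadratic terms:
-19.8 x + 192.2 y = -12819.06
-145.4 x + 262.6 y = -12806.87
Solving the 2×2 system: x ≈ -39.8, y ≈ -70.8 km.
Check against Receiver 1 (with the unrounded x, y): √((x − 45.7)²+(y + 10.4)²) = 104.66 ≈ 104.68 km. ✓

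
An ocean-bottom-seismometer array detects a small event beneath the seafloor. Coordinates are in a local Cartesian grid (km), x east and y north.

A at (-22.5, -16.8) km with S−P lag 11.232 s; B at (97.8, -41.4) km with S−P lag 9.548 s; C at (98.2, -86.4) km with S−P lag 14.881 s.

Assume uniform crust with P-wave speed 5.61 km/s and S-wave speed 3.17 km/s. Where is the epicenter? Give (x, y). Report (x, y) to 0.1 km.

Distance from S−P lag: d = Δt · v_P v_S / (v_P − v_S) = Δt · (5.61·3.17)/(5.61−3.17) ≈ 7.2884·Δt.
So d_A = 81.86, d_B = 69.59, d_C = 108.46 km.
Circle about each station: (x + 22.5)² + (y + 16.8)² = 81.86²; (x − 97.8)² + (y + 41.4)² = 69.59²; (x − 98.2)² + (y + 86.4)² = 108.46².
Subtracting the A equation from the B and C equations removes the quadratic terms:
240.6 x − 49.2 y = 12348.60
241.4 x − 139.2 y = 11257.20
Solving the 2×2 system: x ≈ 53.9, y ≈ 12.6 km.

x ≈ 53.9 km, y ≈ 12.6 km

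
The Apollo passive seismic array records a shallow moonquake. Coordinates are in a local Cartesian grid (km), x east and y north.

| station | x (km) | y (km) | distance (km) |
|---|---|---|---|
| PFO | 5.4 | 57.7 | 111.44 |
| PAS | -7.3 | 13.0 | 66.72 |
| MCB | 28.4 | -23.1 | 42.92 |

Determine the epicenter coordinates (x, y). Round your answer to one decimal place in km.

Circle about each station: (x − 5.4)² + (y − 57.7)² = 111.44²; (x + 7.3)² + (y − 13.0)² = 66.72²; (x − 28.4)² + (y + 23.1)² = 42.92².
Subtracting the PFO equation from the PAS and MCB equations removes the quadratic terms:
-25.4 x − 89.4 y = 4831.16
46.0 x − 161.6 y = 8558.47
Solving the 2×2 system: x ≈ -1.9, y ≈ -53.5 km.

x ≈ -1.9 km, y ≈ -53.5 km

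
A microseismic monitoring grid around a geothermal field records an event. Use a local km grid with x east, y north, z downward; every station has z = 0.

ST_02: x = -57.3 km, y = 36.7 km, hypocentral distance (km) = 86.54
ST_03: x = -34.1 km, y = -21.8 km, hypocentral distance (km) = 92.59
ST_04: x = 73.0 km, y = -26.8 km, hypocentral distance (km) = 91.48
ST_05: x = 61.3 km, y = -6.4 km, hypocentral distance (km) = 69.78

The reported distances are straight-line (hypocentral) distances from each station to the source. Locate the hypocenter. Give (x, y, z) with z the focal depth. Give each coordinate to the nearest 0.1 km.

Each station gives a sphere (x−x_i)² + (y−y_i)² + z² = d_i² (stations at z=0).
Subtracting the ST_02 sphere from ST_03 and ST_04: z² cancels, leaving linear equations in x and y:
46.4 x − 117.0 y = -4075.87
260.6 x − 127.0 y = 537.64
Solving: x ≈ 23.602, y ≈ 44.196 km (keep extra digits for the depth step; rounded: 23.6, 44.2).
Then from the ST_02 sphere: z² = 86.54² − (x + 57.3)² − (y − 36.7)² with x = 23.602, y = 44.196, so z ≈ 29.797 ≈ 29.8 km.

(23.6, 44.2, 29.8)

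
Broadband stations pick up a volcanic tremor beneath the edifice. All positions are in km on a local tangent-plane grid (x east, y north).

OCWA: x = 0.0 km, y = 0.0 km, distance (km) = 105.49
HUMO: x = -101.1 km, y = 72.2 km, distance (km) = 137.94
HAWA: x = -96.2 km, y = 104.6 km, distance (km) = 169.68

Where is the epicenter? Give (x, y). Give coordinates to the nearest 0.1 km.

-83.4 km east, -64.6 km north

Circle about each station: x² + y² = 105.49²; (x + 101.1)² + (y − 72.2)² = 137.94²; (x + 96.2)² + (y − 104.6)² = 169.68².
Subtracting pairs of circle equations eliminates x²+y² and gives linear equations (the radical axes):
-202.2 x + 144.4 y = 7534.75
-192.4 x + 209.2 y = 2532.44
Solving the 2×2 system: x ≈ -83.4, y ≈ -64.6 km.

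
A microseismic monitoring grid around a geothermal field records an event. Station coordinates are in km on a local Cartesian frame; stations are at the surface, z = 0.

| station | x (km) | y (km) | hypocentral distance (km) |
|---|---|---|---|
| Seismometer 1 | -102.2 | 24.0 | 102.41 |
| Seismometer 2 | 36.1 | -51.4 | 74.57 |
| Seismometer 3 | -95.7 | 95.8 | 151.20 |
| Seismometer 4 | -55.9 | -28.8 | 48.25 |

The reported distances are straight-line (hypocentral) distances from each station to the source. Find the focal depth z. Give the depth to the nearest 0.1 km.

z ≈ 37.4 km

Each station gives a sphere (x−x_i)² + (y−y_i)² + z² = d_i² (stations at z=0).
Subtracting the Seismometer 1 sphere from Seismometer 2 and Seismometer 3: z² cancels, leaving linear equations in x and y:
276.6 x − 150.8 y = -2148.55
13.0 x + 143.6 y = -5058.34
Solving: x ≈ -25.704, y ≈ -32.898 km (keep extra digits for the depth step; rounded: -25.7, -32.9).
Then from the Seismometer 1 sphere: z² = 102.41² − (x + 102.2)² − (y − 24.0)² with x = -25.704, y = -32.898, so z ≈ 37.400 ≈ 37.4 km.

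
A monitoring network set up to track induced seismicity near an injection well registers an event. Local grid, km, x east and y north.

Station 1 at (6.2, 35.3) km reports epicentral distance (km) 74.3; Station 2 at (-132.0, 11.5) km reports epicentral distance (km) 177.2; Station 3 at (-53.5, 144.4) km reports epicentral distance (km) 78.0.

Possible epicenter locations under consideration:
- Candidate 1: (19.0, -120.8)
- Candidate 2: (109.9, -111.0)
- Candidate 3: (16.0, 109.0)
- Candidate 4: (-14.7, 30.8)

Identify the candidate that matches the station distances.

Candidate 3

For each candidate, compare |candidate − station| to the reported distance:
Candidate 1: residuals Station 1 82.3, Station 2 23.6, Station 3 196.9 → max 196.9 km
Candidate 2: residuals Station 1 105.0, Station 2 93.9, Station 3 225.2 → max 225.2 km
Candidate 3: residuals Station 1 0.0, Station 2 0.0, Station 3 0.0 → max 0.0 km
Candidate 4: residuals Station 1 52.9, Station 2 58.3, Station 3 42.0 → max 58.3 km
Only Candidate 3 has all residuals ≈ 0.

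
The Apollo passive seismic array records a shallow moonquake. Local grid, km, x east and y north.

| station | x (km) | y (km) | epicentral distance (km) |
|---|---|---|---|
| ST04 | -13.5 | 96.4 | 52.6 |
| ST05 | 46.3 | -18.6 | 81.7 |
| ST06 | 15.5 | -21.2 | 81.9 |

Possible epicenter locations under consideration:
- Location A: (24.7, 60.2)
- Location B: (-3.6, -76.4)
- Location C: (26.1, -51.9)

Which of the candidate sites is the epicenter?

Location A

For each candidate, compare |candidate − station| to the reported distance:
Location A: residuals ST04 0.0, ST05 0.0, ST06 0.0 → max 0.0 km
Location B: residuals ST04 120.5, ST05 5.3, ST06 23.5 → max 120.5 km
Location C: residuals ST04 100.9, ST05 42.8, ST06 49.4 → max 100.9 km
Only Location A has all residuals ≈ 0.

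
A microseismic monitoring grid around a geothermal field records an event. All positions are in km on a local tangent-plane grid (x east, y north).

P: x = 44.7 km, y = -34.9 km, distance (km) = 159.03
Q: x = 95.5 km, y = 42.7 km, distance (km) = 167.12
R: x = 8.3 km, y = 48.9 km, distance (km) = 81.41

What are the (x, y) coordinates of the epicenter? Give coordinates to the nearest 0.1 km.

Circle about each station: (x − 44.7)² + (y + 34.9)² = 159.03²; (x − 95.5)² + (y − 42.7)² = 167.12²; (x − 8.3)² + (y − 48.9)² = 81.41².
Subtracting the P equation from the Q and R equations removes the quadratic terms:
101.6 x + 155.2 y = 5088.89
-72.8 x + 167.6 y = 17906.95
Solving the 2×2 system: x ≈ -68.0, y ≈ 77.3 km.

-68.0 km east, 77.3 km north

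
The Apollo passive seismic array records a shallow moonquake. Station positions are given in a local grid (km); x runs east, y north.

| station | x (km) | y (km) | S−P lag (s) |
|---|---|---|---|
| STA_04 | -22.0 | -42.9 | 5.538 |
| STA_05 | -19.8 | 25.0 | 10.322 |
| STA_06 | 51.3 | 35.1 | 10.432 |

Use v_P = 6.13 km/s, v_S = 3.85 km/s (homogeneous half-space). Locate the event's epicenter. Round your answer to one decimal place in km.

(28.3, -70.4)

Distance from S−P lag: d = Δt · v_P v_S / (v_P − v_S) = Δt · (6.13·3.85)/(6.13−3.85) ≈ 10.3511·Δt.
So d_STA_04 = 57.32, d_STA_05 = 106.84, d_STA_06 = 107.98 km.
Circle about each station: (x + 22.0)² + (y + 42.9)² = 57.32²; (x + 19.8)² + (y − 25.0)² = 106.84²; (x − 51.3)² + (y − 35.1)² = 107.98².
Subtracting the STA_04 equation from the STA_05 and STA_06 equations removes the quadratic terms:
4.4 x + 135.8 y = -9436.57
146.6 x + 156.0 y = -6834.81
Solving the 2×2 system: x ≈ 28.3, y ≈ -70.4 km.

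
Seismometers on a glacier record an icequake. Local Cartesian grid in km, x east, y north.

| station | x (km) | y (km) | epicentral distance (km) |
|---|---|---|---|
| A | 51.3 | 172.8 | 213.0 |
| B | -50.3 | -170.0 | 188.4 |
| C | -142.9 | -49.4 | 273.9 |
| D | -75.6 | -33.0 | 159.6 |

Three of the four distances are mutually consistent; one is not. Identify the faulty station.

Solve using three stations at a time. Using A, B, D (subtract circle equations pairwise → linear system) gives (x, y) ≈ (84.1, -37.8).
Distances from that point to each station vs reported:
  A: calculated 213.1 vs reported 213.0 → residual 0.1 km
  B: calculated 188.5 vs reported 188.4 → residual 0.1 km
  C: calculated 227.3 vs reported 273.9 → residual 46.6 km
  D: calculated 159.7 vs reported 159.6 → residual 0.1 km
A, B, D are mutually consistent (residuals ≈ 0); C is off by 46.6 km.

C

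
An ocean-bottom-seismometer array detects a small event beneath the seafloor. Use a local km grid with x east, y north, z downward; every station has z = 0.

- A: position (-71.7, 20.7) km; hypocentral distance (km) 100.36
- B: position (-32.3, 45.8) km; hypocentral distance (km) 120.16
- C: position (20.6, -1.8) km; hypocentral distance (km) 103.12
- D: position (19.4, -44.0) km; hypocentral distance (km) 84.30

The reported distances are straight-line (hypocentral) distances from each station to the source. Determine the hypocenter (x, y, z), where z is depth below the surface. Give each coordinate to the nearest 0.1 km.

Each station gives a sphere (x−x_i)² + (y−y_i)² + z² = d_i² (stations at z=0).
Subtracting the A sphere from B and C: z² cancels, leaving linear equations in x and y:
78.8 x + 50.2 y = -6794.75
184.6 x − 45.0 y = -5703.38
Solving: x ≈ -46.209, y ≈ -62.818 km (keep extra digits for the depth step; rounded: -46.2, -62.8).
Then from the A sphere: z² = 100.36² − (x + 71.7)² − (y − 20.7)² with x = -46.209, y = -62.818, so z ≈ 49.468 ≈ 49.5 km.

(-46.2, -62.8, 49.5)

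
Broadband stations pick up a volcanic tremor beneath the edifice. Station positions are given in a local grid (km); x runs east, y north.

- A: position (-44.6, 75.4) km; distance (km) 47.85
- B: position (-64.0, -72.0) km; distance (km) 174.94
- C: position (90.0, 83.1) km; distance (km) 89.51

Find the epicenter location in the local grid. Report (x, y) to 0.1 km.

x ≈ 0.8 km, y ≈ 90.5 km

Circle about each station: (x + 44.6)² + (y − 75.4)² = 47.85²; (x + 64.0)² + (y + 72.0)² = 174.94²; (x − 90.0)² + (y − 83.1)² = 89.51².
Subtracting pairs of circle equations eliminates x²+y² and gives linear equations (the radical axes):
-38.8 x − 294.8 y = -26708.70
269.2 x + 15.4 y = 1608.87
Solving the 2×2 system: x ≈ 0.8, y ≈ 90.5 km.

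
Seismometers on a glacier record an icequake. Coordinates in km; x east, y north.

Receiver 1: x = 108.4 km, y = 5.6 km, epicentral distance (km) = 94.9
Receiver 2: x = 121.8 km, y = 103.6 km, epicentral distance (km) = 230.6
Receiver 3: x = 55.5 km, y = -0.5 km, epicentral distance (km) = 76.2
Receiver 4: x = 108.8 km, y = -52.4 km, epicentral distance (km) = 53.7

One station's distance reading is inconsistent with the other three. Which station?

Receiver 2

Solve using three stations at a time. Using Receiver 1, Receiver 3, Receiver 4 (subtract circle equations pairwise → linear system) gives (x, y) ≈ (60.8, -76.5).
Distances from that point to each station vs reported:
  Receiver 1: calculated 94.9 vs reported 94.9 → residual 0.0 km
  Receiver 2: calculated 190.1 vs reported 230.6 → residual 40.5 km
  Receiver 3: calculated 76.2 vs reported 76.2 → residual 0.0 km
  Receiver 4: calculated 53.7 vs reported 53.7 → residual 0.0 km
Receiver 1, Receiver 3, Receiver 4 are mutually consistent (residuals ≈ 0); Receiver 2 is off by 40.5 km.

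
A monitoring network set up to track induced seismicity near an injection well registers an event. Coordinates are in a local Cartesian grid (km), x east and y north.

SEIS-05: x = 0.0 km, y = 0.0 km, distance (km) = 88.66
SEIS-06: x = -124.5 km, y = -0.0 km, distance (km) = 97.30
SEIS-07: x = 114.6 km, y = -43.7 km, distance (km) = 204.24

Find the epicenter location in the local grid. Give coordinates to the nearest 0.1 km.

Circle about each station: x² + y² = 88.66²; (x + 124.5)² + y² = 97.30²; (x − 114.6)² + (y + 43.7)² = 204.24².
Subtracting the SEIS-05 equation from the SEIS-06 and SEIS-07 equations removes the quadratic terms:
-249.0 x + -0.0 y = 13893.56
229.2 x − 87.4 y = -18810.53
Solving the 2×2 system: x ≈ -55.8, y ≈ 68.9 km.

-55.8 km east, 68.9 km north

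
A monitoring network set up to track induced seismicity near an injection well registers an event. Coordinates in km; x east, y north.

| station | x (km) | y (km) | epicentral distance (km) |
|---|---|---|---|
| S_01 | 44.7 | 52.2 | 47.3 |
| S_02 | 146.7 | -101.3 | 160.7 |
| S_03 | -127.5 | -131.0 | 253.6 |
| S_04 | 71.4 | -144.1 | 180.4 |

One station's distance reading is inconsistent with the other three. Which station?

Solve using three stations at a time. Using S_02, S_03, S_04 (subtract circle equations pairwise → linear system) gives (x, y) ≈ (63.3, 36.4).
Distances from that point to each station vs reported:
  S_01: calculated 24.4 vs reported 47.3 → residual 22.9 km
  S_02: calculated 161.0 vs reported 160.7 → residual 0.3 km
  S_03: calculated 253.8 vs reported 253.6 → residual 0.2 km
  S_04: calculated 180.6 vs reported 180.4 → residual 0.2 km
S_02, S_03, S_04 are mutually consistent (residuals ≈ 0); S_01 is off by 22.9 km.

S_01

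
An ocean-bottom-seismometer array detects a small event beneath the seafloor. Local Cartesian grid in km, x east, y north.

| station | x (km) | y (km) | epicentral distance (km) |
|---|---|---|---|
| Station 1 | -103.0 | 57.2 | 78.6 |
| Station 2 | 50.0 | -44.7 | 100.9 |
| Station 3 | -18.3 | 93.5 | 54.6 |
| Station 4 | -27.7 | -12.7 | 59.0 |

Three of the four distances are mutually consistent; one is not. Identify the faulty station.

Solve using three stations at a time. Using Station 2, Station 3, Station 4 (subtract circle equations pairwise → linear system) gives (x, y) ≈ (-3.3, 41.0).
Distances from that point to each station vs reported:
  Station 1: calculated 101.1 vs reported 78.6 → residual 22.5 km
  Station 2: calculated 100.9 vs reported 100.9 → residual 0.0 km
  Station 3: calculated 54.6 vs reported 54.6 → residual 0.0 km
  Station 4: calculated 59.0 vs reported 59.0 → residual 0.0 km
Station 2, Station 3, Station 4 are mutually consistent (residuals ≈ 0); Station 1 is off by 22.5 km.

Station 1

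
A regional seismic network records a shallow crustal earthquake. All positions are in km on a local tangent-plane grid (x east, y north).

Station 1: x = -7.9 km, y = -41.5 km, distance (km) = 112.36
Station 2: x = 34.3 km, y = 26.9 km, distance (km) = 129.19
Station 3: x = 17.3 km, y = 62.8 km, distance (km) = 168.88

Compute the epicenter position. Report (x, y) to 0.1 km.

Circle about each station: (x + 7.9)² + (y + 41.5)² = 112.36²; (x − 34.3)² + (y − 26.9)² = 129.19²; (x − 17.3)² + (y − 62.8)² = 168.88².
Subtracting the Station 1 equation from the Station 2 and Station 3 equations removes the quadratic terms:
84.4 x + 136.8 y = -3949.85
50.4 x + 208.6 y = -13437.21
Solving the 2×2 system: x ≈ 94.7, y ≈ -87.3 km.
Check against Station 1 (with the unrounded x, y): √((x + 7.9)²+(y + 41.5)²) = 112.35 ≈ 112.36 km. ✓

94.7 km east, -87.3 km north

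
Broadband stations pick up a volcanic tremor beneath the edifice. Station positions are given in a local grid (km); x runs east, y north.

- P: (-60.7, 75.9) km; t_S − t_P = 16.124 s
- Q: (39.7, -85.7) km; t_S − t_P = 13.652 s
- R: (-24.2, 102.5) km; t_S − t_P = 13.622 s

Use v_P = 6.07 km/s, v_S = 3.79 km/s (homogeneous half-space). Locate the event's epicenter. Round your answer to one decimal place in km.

Distance from S−P lag: d = Δt · v_P v_S / (v_P − v_S) = Δt · (6.07·3.79)/(6.07−3.79) ≈ 10.0900·Δt.
So d_P = 162.69, d_Q = 137.75, d_R = 137.45 km.
Circle about each station: (x + 60.7)² + (y − 75.9)² = 162.69²; (x − 39.7)² + (y + 85.7)² = 137.75²; (x + 24.2)² + (y − 102.5)² = 137.45².
Subtracting pairs of circle equations eliminates x²+y² and gives linear equations (the radical axes):
200.8 x − 323.2 y = 6968.25
73.0 x + 53.2 y = 9222.12
Solving the 2×2 system: x ≈ 97.8, y ≈ 39.2 km.

97.8 km east, 39.2 km north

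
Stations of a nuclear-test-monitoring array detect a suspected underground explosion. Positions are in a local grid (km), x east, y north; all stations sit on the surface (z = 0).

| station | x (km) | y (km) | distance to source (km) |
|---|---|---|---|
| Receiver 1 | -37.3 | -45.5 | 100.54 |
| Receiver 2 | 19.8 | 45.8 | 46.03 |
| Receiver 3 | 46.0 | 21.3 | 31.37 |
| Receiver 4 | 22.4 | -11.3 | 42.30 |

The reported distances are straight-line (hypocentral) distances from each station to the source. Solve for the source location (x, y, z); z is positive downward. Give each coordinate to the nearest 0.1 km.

(37.3, 15.1, 29.5)

Each station gives a sphere (x−x_i)² + (y−y_i)² + z² = d_i² (stations at z=0).
Subtracting the Receiver 1 sphere from Receiver 2 and Receiver 3: z² cancels, leaving linear equations in x and y:
114.2 x + 182.6 y = 7017.67
166.6 x + 133.6 y = 8232.36
Solving: x ≈ 37.303, y ≈ 15.102 km (keep extra digits for the depth step; rounded: 37.3, 15.1).
Then from the Receiver 1 sphere: z² = 100.54² − (x + 37.3)² − (y + 45.5)² with x = 37.303, y = 15.102, so z ≈ 29.497 ≈ 29.5 km.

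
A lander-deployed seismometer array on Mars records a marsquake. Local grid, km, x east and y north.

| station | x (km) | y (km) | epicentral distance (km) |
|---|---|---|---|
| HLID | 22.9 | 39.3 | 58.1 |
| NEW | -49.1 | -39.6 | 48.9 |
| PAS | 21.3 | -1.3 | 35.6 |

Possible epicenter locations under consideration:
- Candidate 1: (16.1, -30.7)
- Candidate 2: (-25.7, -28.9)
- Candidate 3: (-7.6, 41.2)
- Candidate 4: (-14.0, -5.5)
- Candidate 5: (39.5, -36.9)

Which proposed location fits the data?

For each candidate, compare |candidate − station| to the reported distance:
Candidate 1: residuals HLID 12.2, NEW 16.9, PAS 5.7 → max 16.9 km
Candidate 2: residuals HLID 25.6, NEW 23.2, PAS 18.9 → max 25.6 km
Candidate 3: residuals HLID 27.5, NEW 41.9, PAS 15.8 → max 41.9 km
Candidate 4: residuals HLID 0.1, NEW 0.0, PAS 0.1 → max 0.1 km
Candidate 5: residuals HLID 19.9, NEW 39.7, PAS 4.4 → max 39.7 km
Only Candidate 4 has all residuals ≈ 0.

Candidate 4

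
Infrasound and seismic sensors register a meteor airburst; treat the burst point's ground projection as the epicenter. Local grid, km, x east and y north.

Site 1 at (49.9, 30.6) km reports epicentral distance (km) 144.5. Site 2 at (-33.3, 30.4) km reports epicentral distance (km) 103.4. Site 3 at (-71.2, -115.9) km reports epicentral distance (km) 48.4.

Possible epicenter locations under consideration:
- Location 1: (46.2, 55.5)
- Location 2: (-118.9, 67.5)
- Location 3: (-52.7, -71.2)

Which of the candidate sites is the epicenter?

For each candidate, compare |candidate − station| to the reported distance:
Location 1: residuals Site 1 119.3, Site 2 20.0, Site 3 159.4 → max 159.4 km
Location 2: residuals Site 1 28.3, Site 2 10.1, Site 3 141.1 → max 141.1 km
Location 3: residuals Site 1 0.0, Site 2 0.0, Site 3 0.0 → max 0.0 km
Only Location 3 has all residuals ≈ 0.

Location 3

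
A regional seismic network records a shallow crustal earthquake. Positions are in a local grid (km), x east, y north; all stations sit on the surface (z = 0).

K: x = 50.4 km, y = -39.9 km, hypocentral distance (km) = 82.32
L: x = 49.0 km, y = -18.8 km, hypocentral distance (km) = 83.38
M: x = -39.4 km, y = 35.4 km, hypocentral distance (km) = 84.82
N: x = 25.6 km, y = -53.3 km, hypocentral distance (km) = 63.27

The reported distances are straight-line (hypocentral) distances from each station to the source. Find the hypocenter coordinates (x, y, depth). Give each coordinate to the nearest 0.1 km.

x ≈ -22.4 km, y ≈ -38.3 km, depth ≈ 38.4 km

Each station gives a sphere (x−x_i)² + (y−y_i)² + z² = d_i² (stations at z=0).
Subtracting the K sphere from L and M: z² cancels, leaving linear equations in x and y:
-2.8 x + 42.2 y = -1553.37
-179.6 x + 150.6 y = -1744.50
Solving: x ≈ -22.399, y ≈ -38.296 km (keep extra digits for the depth step; rounded: -22.4, -38.3).
Then from the K sphere: z² = 82.32² − (x − 50.4)² − (y + 39.9)² with x = -22.399, y = -38.296, so z ≈ 38.397 ≈ 38.4 km.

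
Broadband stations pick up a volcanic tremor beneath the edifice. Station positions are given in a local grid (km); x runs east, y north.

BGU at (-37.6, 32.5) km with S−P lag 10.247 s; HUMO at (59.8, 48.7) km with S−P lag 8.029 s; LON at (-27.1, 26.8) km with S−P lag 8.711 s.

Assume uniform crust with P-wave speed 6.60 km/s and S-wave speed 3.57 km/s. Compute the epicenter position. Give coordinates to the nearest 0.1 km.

Distance from S−P lag: d = Δt · v_P v_S / (v_P − v_S) = Δt · (6.60·3.57)/(6.60−3.57) ≈ 7.7762·Δt.
So d_BGU = 79.68, d_HUMO = 62.44, d_LON = 67.74 km.
Circle about each station: (x + 37.6)² + (y − 32.5)² = 79.68²; (x − 59.8)² + (y − 48.7)² = 62.44²; (x + 27.1)² + (y − 26.8)² = 67.74².
Subtracting the BGU equation from the HUMO and LON equations removes the quadratic terms:
194.8 x + 32.4 y = 5927.87
21.0 x − 11.4 y = 742.83
Solving the 2×2 system: x ≈ 31.6, y ≈ -7.0 km.
Check against BGU (with the unrounded x, y): √((x + 37.6)²+(y − 32.5)²) = 79.66 ≈ 79.68 km. ✓

x ≈ 31.6 km, y ≈ -7.0 km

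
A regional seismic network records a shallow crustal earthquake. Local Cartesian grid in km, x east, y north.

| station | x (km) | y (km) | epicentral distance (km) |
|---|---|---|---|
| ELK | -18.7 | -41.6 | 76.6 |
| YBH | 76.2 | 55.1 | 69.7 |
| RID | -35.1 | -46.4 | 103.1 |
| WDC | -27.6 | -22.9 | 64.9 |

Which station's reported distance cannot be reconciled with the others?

Solve using three stations at a time. Using ELK, YBH, WDC (subtract circle equations pairwise → linear system) gives (x, y) ≈ (11.8, 28.6).
Distances from that point to each station vs reported:
  ELK: calculated 76.6 vs reported 76.6 → residual 0.0 km
  YBH: calculated 69.7 vs reported 69.7 → residual 0.0 km
  RID: calculated 88.5 vs reported 103.1 → residual 14.6 km
  WDC: calculated 64.9 vs reported 64.9 → residual 0.0 km
ELK, YBH, WDC are mutually consistent (residuals ≈ 0); RID is off by 14.6 km.

RID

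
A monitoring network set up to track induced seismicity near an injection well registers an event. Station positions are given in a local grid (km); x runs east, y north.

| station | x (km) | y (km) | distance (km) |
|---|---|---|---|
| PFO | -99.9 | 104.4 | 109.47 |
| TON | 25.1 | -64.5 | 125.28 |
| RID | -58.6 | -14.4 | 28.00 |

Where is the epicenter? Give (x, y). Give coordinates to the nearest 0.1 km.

Circle about each station: (x + 99.9)² + (y − 104.4)² = 109.47²; (x − 25.1)² + (y + 64.5)² = 125.28²; (x + 58.6)² + (y + 14.4)² = 28.00².
Subtracting pairs of circle equations eliminates x²+y² and gives linear equations (the radical axes):
250.0 x − 337.8 y = -19800.51
82.6 x − 237.6 y = -6038.37
Solving the 2×2 system: x ≈ -84.6, y ≈ -4.0 km.
Check against PFO (with the unrounded x, y): √((x + 99.9)²+(y − 104.4)²) = 109.47 ≈ 109.47 km. ✓

-84.6 km east, -4.0 km north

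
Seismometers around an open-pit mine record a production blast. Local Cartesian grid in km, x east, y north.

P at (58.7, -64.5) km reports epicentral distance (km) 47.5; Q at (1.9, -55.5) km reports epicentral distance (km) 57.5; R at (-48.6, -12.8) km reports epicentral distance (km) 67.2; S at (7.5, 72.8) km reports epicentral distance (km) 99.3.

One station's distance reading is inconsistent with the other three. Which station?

R

Solve using three stations at a time. Using P, Q, S (subtract circle equations pairwise → linear system) gives (x, y) ≈ (46.1, -18.7).
Distances from that point to each station vs reported:
  P: calculated 47.5 vs reported 47.5 → residual 0.0 km
  Q: calculated 57.5 vs reported 57.5 → residual 0.0 km
  R: calculated 94.9 vs reported 67.2 → residual 27.7 km
  S: calculated 99.3 vs reported 99.3 → residual 0.0 km
P, Q, S are mutually consistent (residuals ≈ 0); R is off by 27.7 km.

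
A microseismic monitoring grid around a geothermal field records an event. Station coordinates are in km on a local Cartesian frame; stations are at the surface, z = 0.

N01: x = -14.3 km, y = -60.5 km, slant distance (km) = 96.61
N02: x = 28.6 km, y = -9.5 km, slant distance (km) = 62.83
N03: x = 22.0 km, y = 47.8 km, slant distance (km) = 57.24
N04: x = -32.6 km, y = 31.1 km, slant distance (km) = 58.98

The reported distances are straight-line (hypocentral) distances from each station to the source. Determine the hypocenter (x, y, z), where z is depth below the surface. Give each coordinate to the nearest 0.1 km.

Each station gives a sphere (x−x_i)² + (y−y_i)² + z² = d_i² (stations at z=0).
Subtracting the N01 sphere from N02 and N03: z² cancels, leaving linear equations in x and y:
85.8 x + 102.0 y = 2429.35
72.6 x + 216.6 y = 4961.17
Solving: x ≈ 1.803, y ≈ 22.300 km (keep extra digits for the depth step; rounded: 1.8, 22.3).
Then from the N01 sphere: z² = 96.61² − (x + 14.3)² − (y + 60.5)² with x = 1.803, y = 22.300, so z ≈ 47.099 ≈ 47.1 km.

x ≈ 1.8 km, y ≈ 22.3 km, depth ≈ 47.1 km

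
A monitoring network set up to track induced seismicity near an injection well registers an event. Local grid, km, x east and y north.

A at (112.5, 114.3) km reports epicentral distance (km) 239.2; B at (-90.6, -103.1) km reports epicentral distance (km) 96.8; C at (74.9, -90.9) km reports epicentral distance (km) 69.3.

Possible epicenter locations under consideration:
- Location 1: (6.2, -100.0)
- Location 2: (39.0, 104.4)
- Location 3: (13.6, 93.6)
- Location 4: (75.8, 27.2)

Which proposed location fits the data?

For each candidate, compare |candidate − station| to the reported distance:
Location 1: residuals A 0.0, B 0.0, C 0.0 → max 0.0 km
Location 2: residuals A 165.0, B 147.8, C 129.3 → max 165.0 km
Location 3: residuals A 138.2, B 125.8, C 125.1 → max 138.2 km
Location 4: residuals A 144.7, B 114.5, C 48.8 → max 144.7 km
Only Location 1 has all residuals ≈ 0.

Location 1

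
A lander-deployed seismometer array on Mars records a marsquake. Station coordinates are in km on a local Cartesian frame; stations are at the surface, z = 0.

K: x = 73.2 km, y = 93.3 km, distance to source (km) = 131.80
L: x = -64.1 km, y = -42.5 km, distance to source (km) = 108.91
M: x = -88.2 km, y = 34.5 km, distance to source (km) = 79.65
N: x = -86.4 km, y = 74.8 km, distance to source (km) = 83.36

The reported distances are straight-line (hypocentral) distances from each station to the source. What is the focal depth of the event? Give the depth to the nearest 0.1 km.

depth ≈ 58.1 km

Each station gives a sphere (x−x_i)² + (y−y_i)² + z² = d_i² (stations at z=0).
Subtracting the K sphere from L and M: z² cancels, leaving linear equations in x and y:
-274.6 x − 271.6 y = -2638.22
-322.8 x − 117.6 y = 5933.48
Solving: x ≈ -34.702, y ≈ 44.799 km (keep extra digits for the depth step; rounded: -34.7, 44.8).
Then from the K sphere: z² = 131.80² − (x − 73.2)² − (y − 93.3)² with x = -34.702, y = 44.799, so z ≈ 58.104 ≈ 58.1 km.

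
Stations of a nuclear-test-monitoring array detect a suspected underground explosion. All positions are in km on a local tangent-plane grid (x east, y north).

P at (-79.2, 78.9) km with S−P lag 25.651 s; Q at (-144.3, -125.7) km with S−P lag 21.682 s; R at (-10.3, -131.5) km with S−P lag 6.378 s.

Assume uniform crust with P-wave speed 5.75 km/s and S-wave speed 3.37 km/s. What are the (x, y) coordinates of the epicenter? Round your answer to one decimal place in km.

(30.2, -99.0)

Distance from S−P lag: d = Δt · v_P v_S / (v_P − v_S) = Δt · (5.75·3.37)/(5.75−3.37) ≈ 8.1418·Δt.
So d_P = 208.85, d_Q = 176.53, d_R = 51.93 km.
Circle about each station: (x + 79.2)² + (y − 78.9)² = 208.85²; (x + 144.3)² + (y + 125.7)² = 176.53²; (x + 10.3)² + (y + 131.5)² = 51.93².
Subtracting pairs of circle equations eliminates x²+y² and gives linear equations (the radical axes):
-130.2 x − 409.2 y = 36580.61
137.8 x − 420.8 y = 45822.09
Solving the 2×2 system: x ≈ 30.2, y ≈ -99.0 km.
Check against P (with the unrounded x, y): √((x + 79.2)²+(y − 78.9)²) = 208.85 ≈ 208.85 km. ✓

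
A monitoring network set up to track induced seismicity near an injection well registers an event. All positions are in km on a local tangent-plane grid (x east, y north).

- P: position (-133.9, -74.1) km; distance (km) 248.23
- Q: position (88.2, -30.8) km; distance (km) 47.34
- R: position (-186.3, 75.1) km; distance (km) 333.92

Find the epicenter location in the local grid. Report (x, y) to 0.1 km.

Circle about each station: (x + 133.9)² + (y + 74.1)² = 248.23²; (x − 88.2)² + (y + 30.8)² = 47.34²; (x + 186.3)² + (y − 75.1)² = 333.92².
Subtracting pairs of circle equations eliminates x²+y² and gives linear equations (the radical axes):
444.2 x + 86.6 y = 44684.92
-104.8 x + 298.4 y = -32956.75
Solving the 2×2 system: x ≈ 114.3, y ≈ -70.3 km.

x ≈ 114.3 km, y ≈ -70.3 km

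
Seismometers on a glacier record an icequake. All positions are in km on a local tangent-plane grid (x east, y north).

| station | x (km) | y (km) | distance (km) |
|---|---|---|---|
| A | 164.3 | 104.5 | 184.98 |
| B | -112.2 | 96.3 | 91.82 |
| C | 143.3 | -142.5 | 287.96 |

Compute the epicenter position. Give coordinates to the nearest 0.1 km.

-20.4 km east, 94.4 km north

Circle about each station: (x − 164.3)² + (y − 104.5)² = 184.98²; (x + 112.2)² + (y − 96.3)² = 91.82²; (x − 143.3)² + (y + 142.5)² = 287.96².
Subtracting the A equation from the B and C equations removes the quadratic terms:
-553.0 x − 16.4 y = 9734.48
-42.0 x − 494.0 y = -45776.96
Solving the 2×2 system: x ≈ -20.4, y ≈ 94.4 km.
Check against A (with the unrounded x, y): √((x − 164.3)²+(y − 104.5)²) = 184.98 ≈ 184.98 km. ✓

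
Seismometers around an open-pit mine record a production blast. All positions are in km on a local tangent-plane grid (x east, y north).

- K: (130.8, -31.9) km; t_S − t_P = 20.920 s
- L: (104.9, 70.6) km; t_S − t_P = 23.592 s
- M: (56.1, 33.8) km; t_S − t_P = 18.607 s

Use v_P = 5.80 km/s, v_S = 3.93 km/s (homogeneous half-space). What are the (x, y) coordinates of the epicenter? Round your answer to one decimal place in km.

Distance from S−P lag: d = Δt · v_P v_S / (v_P − v_S) = Δt · (5.80·3.93)/(5.80−3.93) ≈ 12.1893·Δt.
So d_K = 255.00, d_L = 287.57, d_M = 226.81 km.
Circle about each station: (x − 130.8)² + (y + 31.9)² = 255.00²; (x − 104.9)² + (y − 70.6)² = 287.57²; (x − 56.1)² + (y − 33.8)² = 226.81².
Subtracting the K equation from the L and M equations removes the quadratic terms:
-51.8 x + 205.0 y = -19809.38
-149.4 x + 131.4 y = -254.38
Solving the 2×2 system: x ≈ -107.1, y ≈ -123.7 km.

-107.1 km east, -123.7 km north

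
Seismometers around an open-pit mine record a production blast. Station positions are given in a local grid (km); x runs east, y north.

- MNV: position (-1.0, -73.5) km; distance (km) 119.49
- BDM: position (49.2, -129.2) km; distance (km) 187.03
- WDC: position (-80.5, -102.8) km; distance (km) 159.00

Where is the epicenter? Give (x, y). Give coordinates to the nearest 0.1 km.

Circle about each station: (x + 1.0)² + (y + 73.5)² = 119.49²; (x − 49.2)² + (y + 129.2)² = 187.03²; (x + 80.5)² + (y + 102.8)² = 159.00².
Subtracting the MNV equation from the BDM and WDC equations removes the quadratic terms:
100.4 x − 111.4 y = -6992.33
-159.0 x − 58.6 y = 641.70
Solving the 2×2 system: x ≈ -20.4, y ≈ 44.4 km.
Check against MNV (with the unrounded x, y): √((x + 1.0)²+(y + 73.5)²) = 119.47 ≈ 119.49 km. ✓

x ≈ -20.4 km, y ≈ 44.4 km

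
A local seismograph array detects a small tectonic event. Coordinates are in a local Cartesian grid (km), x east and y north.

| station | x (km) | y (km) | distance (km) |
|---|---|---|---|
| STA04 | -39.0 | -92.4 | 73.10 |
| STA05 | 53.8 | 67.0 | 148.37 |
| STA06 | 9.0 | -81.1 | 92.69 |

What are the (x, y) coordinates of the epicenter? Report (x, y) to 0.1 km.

-63.7 km east, -23.6 km north

Circle about each station: (x + 39.0)² + (y + 92.4)² = 73.10²; (x − 53.8)² + (y − 67.0)² = 148.37²; (x − 9.0)² + (y + 81.1)² = 92.69².
Subtracting the STA04 equation from the STA05 and STA06 equations removes the quadratic terms:
185.6 x + 318.8 y = -19345.37
96.0 x + 22.6 y = -6648.38
Solving the 2×2 system: x ≈ -63.7, y ≈ -23.6 km.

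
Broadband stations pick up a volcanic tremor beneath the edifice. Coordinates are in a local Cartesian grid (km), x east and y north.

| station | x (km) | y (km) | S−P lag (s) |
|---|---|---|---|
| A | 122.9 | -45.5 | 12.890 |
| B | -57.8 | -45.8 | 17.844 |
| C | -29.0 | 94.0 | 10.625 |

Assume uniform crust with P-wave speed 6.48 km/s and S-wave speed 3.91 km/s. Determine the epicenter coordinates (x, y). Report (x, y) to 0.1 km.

(73.3, 71.5)

Distance from S−P lag: d = Δt · v_P v_S / (v_P − v_S) = Δt · (6.48·3.91)/(6.48−3.91) ≈ 9.8587·Δt.
So d_A = 127.08, d_B = 175.92, d_C = 104.75 km.
Circle about each station: (x − 122.9)² + (y + 45.5)² = 127.08²; (x + 57.8)² + (y + 45.8)² = 175.92²; (x + 29.0)² + (y − 94.0)² = 104.75².
Subtracting the A equation from the B and C equations removes the quadratic terms:
-361.4 x − 0.6 y = -26534.70
-303.8 x + 279.0 y = -2320.90
Solving the 2×2 system: x ≈ 73.3, y ≈ 71.5 km.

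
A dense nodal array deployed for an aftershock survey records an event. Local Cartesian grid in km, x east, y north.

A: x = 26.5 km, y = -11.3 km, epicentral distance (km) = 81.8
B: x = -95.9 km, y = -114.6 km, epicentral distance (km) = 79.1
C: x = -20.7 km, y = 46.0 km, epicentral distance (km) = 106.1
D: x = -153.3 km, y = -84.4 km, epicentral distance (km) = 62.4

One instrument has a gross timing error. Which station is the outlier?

Solve using three stations at a time. Using A, B, C (subtract circle equations pairwise → linear system) gives (x, y) ≈ (-40.5, -58.2).
Distances from that point to each station vs reported:
  A: calculated 81.8 vs reported 81.8 → residual 0.0 km
  B: calculated 79.1 vs reported 79.1 → residual 0.0 km
  C: calculated 106.1 vs reported 106.1 → residual 0.0 km
  D: calculated 115.8 vs reported 62.4 → residual 53.4 km
A, B, C are mutually consistent (residuals ≈ 0); D is off by 53.4 km.

D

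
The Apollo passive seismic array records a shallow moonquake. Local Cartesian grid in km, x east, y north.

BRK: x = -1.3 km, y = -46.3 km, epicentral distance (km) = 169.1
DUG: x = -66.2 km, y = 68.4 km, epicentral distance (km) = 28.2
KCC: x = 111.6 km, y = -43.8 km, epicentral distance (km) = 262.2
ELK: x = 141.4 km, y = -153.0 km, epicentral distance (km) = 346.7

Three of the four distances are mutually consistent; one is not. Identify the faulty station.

DUG

Solve using three stations at a time. Using BRK, KCC, ELK (subtract circle equations pairwise → linear system) gives (x, y) ≈ (-125.2, 68.5).
Distances from that point to each station vs reported:
  BRK: calculated 168.9 vs reported 169.1 → residual 0.2 km
  DUG: calculated 59.0 vs reported 28.2 → residual 30.8 km
  KCC: calculated 262.1 vs reported 262.2 → residual 0.1 km
  ELK: calculated 346.6 vs reported 346.7 → residual 0.1 km
BRK, KCC, ELK are mutually consistent (residuals ≈ 0); DUG is off by 30.8 km.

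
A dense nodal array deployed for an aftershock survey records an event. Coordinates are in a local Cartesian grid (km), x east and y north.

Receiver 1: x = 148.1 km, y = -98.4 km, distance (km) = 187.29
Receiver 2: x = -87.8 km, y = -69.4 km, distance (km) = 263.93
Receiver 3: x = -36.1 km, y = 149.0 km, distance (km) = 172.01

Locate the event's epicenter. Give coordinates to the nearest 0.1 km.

124.5 km east, 87.4 km north

Circle about each station: (x − 148.1)² + (y + 98.4)² = 187.29²; (x + 87.8)² + (y + 69.4)² = 263.93²; (x + 36.1)² + (y − 149.0)² = 172.01².
Subtracting the Receiver 1 equation from the Receiver 2 and Receiver 3 equations removes the quadratic terms:
-471.8 x + 58.0 y = -53672.47
-368.4 x + 494.8 y = -2621.86
Solving the 2×2 system: x ≈ 124.5, y ≈ 87.4 km.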